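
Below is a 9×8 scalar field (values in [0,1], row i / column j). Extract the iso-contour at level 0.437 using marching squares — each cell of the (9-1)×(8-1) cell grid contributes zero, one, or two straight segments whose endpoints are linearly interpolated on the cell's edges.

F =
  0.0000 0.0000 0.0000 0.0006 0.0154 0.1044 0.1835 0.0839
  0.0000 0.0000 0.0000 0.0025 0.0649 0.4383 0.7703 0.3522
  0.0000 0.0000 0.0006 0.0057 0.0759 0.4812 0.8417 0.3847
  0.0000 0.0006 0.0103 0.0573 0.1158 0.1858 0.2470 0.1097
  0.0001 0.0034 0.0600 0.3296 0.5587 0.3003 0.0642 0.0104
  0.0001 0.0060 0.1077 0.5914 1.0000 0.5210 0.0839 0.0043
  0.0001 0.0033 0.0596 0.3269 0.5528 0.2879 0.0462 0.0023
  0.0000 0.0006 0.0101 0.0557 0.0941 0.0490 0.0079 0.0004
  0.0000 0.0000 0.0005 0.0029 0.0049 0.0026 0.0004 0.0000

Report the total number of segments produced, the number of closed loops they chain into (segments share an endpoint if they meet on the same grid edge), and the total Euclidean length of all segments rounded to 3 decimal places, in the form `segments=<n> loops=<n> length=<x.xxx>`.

cell (0,4): code 0100 → (0.996,5.000)–(1.000,4.997)
cell (0,5): code 1100 → (0.432,6.000)–(0.996,5.000)
cell (0,6): code 1000 → (1.000,6.797)–(0.432,6.000)
cell (1,4): code 0110 → (1.000,4.997)–(2.000,4.891)
cell (1,6): code 1001 → (2.000,6.886)–(1.000,6.797)
cell (2,4): code 0010 → (2.000,4.891)–(2.150,5.000)
cell (2,5): code 0011 → (2.150,5.000)–(2.681,6.000)
cell (2,6): code 0001 → (2.681,6.000)–(2.000,6.886)
cell (3,3): code 0100 → (3.725,4.000)–(4.000,3.469)
cell (3,4): code 1000 → (4.000,4.471)–(3.725,4.000)
cell (4,2): code 0100 → (4.410,3.000)–(5.000,2.681)
cell (4,3): code 1110 → (4.000,3.469)–(4.410,3.000)
cell (4,4): code 1101 → (4.619,5.000)–(4.000,4.471)
cell (4,5): code 1000 → (5.000,5.192)–(4.619,5.000)
cell (5,2): code 0010 → (5.000,2.681)–(5.584,3.000)
cell (5,3): code 0111 → (5.584,3.000)–(6.000,3.487)
cell (5,4): code 1011 → (6.000,4.437)–(5.360,5.000)
cell (5,5): code 0001 → (5.360,5.000)–(5.000,5.192)
cell (6,3): code 0010 → (6.000,3.487)–(6.252,4.000)
cell (6,4): code 0001 → (6.252,4.000)–(6.000,4.437)
total: 20 segments, chained into 2 closed loop(s), length Σ = 13.896540

segments=20 loops=2 length=13.897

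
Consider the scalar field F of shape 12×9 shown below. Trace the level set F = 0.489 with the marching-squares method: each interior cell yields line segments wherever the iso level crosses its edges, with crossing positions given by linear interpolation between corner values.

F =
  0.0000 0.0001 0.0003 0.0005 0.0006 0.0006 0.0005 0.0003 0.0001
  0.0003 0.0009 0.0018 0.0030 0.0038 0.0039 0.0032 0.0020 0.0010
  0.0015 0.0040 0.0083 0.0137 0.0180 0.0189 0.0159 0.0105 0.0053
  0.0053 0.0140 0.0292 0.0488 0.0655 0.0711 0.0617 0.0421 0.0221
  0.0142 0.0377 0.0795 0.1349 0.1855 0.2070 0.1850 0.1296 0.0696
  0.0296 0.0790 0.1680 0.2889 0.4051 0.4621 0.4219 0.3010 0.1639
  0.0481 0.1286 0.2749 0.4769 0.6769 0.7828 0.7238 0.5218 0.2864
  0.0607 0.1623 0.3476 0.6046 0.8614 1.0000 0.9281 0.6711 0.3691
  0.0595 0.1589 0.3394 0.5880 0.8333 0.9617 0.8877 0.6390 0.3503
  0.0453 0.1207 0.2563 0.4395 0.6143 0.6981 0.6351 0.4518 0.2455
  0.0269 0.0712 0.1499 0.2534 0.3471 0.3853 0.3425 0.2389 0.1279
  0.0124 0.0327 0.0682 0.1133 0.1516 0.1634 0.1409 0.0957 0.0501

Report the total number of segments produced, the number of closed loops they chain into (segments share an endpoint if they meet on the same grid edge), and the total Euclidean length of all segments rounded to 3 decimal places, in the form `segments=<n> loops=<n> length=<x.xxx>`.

cell (5,3): code 0100 → (5.309,4.000)–(6.000,3.061)
cell (5,4): code 1100 → (5.084,5.000)–(5.309,4.000)
cell (5,5): code 1100 → (5.222,6.000)–(5.084,5.000)
cell (5,6): code 1100 → (5.851,7.000)–(5.222,6.000)
cell (5,7): code 1000 → (6.000,7.139)–(5.851,7.000)
cell (6,2): code 0100 → (6.095,3.000)–(7.000,2.550)
cell (6,3): code 1110 → (6.000,3.061)–(6.095,3.000)
cell (6,7): code 1001 → (7.000,7.603)–(6.000,7.139)
cell (7,2): code 0110 → (7.000,2.550)–(8.000,2.602)
cell (7,7): code 1001 → (8.000,7.520)–(7.000,7.603)
cell (8,2): code 0010 → (8.000,2.602)–(8.667,3.000)
cell (8,3): code 0111 → (8.667,3.000)–(9.000,3.283)
cell (8,6): code 1011 → (9.000,6.797)–(8.801,7.000)
cell (8,7): code 0001 → (8.801,7.000)–(8.000,7.520)
cell (9,3): code 0010 → (9.000,3.283)–(9.469,4.000)
cell (9,4): code 0011 → (9.469,4.000)–(9.668,5.000)
cell (9,5): code 0011 → (9.668,5.000)–(9.499,6.000)
cell (9,6): code 0001 → (9.499,6.000)–(9.000,6.797)
total: 18 segments, chained into 1 closed loop(s), length Σ = 15.100385

segments=18 loops=1 length=15.100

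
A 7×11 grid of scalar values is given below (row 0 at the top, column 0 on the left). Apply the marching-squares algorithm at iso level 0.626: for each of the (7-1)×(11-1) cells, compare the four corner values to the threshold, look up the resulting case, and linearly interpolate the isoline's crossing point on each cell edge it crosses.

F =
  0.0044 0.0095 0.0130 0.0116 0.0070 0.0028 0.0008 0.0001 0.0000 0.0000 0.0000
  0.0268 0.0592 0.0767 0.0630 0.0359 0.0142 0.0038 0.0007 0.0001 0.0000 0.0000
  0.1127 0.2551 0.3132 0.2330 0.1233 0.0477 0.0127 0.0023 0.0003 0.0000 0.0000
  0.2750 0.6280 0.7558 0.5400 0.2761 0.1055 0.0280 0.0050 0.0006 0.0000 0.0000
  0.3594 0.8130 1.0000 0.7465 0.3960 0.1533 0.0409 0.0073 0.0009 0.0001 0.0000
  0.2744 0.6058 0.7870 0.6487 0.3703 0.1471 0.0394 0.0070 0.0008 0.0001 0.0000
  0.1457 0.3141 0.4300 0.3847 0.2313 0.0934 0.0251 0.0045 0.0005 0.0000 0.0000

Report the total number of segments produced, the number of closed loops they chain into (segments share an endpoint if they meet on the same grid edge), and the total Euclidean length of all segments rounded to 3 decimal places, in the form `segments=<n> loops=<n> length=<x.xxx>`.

segments=12 loops=1 length=8.404

cell (2,0): code 0100 → (2.995,1.000)–(3.000,0.994)
cell (2,1): code 1100 → (2.707,2.000)–(2.995,1.000)
cell (2,2): code 1000 → (3.000,2.601)–(2.707,2.000)
cell (3,0): code 0110 → (3.000,0.994)–(4.000,0.588)
cell (3,2): code 1101 → (3.416,3.000)–(3.000,2.601)
cell (3,3): code 1000 → (4.000,3.344)–(3.416,3.000)
cell (4,0): code 0010 → (4.000,0.588)–(4.903,1.000)
cell (4,1): code 0111 → (4.903,1.000)–(5.000,1.111)
cell (4,3): code 1001 → (5.000,3.082)–(4.000,3.344)
cell (5,1): code 0010 → (5.000,1.111)–(5.451,2.000)
cell (5,2): code 0011 → (5.451,2.000)–(5.086,3.000)
cell (5,3): code 0001 → (5.086,3.000)–(5.000,3.082)
total: 12 segments, chained into 1 closed loop(s), length Σ = 8.404356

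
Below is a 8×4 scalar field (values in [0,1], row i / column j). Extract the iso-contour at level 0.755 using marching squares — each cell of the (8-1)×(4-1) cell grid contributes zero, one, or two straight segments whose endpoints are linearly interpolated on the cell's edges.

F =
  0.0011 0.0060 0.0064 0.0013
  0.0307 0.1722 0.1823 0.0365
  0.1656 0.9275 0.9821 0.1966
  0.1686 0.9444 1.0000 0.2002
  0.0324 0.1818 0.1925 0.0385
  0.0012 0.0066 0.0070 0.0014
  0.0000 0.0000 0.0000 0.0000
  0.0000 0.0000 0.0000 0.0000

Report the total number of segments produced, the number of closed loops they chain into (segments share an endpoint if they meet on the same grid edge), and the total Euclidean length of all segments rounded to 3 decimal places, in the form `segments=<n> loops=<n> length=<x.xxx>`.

cell (1,0): code 0100 → (1.772,1.000)–(2.000,0.774)
cell (1,1): code 1100 → (1.716,2.000)–(1.772,1.000)
cell (1,2): code 1000 → (2.000,2.289)–(1.716,2.000)
cell (2,0): code 0110 → (2.000,0.774)–(3.000,0.756)
cell (2,2): code 1001 → (3.000,2.306)–(2.000,2.289)
cell (3,0): code 0010 → (3.000,0.756)–(3.248,1.000)
cell (3,1): code 0011 → (3.248,1.000)–(3.303,2.000)
cell (3,2): code 0001 → (3.303,2.000)–(3.000,2.306)
total: 8 segments, chained into 1 closed loop(s), length Σ = 5.509595

segments=8 loops=1 length=5.510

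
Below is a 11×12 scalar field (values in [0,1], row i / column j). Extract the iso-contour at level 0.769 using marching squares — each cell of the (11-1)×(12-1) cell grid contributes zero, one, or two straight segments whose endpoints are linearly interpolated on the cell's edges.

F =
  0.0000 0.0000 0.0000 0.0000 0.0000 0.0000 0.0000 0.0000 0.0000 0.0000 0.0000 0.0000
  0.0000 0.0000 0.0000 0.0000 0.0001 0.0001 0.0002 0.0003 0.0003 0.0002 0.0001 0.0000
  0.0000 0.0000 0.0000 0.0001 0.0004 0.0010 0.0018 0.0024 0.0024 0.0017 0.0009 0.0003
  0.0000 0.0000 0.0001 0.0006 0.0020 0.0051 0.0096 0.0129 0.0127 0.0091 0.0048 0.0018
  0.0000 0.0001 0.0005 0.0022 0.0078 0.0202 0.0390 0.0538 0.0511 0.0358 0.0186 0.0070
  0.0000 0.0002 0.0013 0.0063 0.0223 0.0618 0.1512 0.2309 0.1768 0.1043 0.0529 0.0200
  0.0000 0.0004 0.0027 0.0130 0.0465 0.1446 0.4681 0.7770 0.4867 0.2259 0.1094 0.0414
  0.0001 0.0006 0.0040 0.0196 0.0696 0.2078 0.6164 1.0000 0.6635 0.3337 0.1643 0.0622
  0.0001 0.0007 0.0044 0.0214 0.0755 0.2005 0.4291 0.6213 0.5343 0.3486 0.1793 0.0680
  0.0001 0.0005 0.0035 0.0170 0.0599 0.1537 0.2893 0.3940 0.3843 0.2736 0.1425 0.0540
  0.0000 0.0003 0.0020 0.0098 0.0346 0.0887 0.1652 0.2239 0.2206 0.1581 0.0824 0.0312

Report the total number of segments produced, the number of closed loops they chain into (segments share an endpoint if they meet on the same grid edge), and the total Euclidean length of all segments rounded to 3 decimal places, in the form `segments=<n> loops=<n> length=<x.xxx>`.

segments=6 loops=1 length=4.188

cell (5,6): code 0100 → (5.985,7.000)–(6.000,6.974)
cell (5,7): code 1000 → (6.000,7.028)–(5.985,7.000)
cell (6,6): code 0110 → (6.000,6.974)–(7.000,6.398)
cell (6,7): code 1001 → (7.000,7.686)–(6.000,7.028)
cell (7,6): code 0010 → (7.000,6.398)–(7.610,7.000)
cell (7,7): code 0001 → (7.610,7.000)–(7.000,7.686)
total: 6 segments, chained into 1 closed loop(s), length Σ = 4.188189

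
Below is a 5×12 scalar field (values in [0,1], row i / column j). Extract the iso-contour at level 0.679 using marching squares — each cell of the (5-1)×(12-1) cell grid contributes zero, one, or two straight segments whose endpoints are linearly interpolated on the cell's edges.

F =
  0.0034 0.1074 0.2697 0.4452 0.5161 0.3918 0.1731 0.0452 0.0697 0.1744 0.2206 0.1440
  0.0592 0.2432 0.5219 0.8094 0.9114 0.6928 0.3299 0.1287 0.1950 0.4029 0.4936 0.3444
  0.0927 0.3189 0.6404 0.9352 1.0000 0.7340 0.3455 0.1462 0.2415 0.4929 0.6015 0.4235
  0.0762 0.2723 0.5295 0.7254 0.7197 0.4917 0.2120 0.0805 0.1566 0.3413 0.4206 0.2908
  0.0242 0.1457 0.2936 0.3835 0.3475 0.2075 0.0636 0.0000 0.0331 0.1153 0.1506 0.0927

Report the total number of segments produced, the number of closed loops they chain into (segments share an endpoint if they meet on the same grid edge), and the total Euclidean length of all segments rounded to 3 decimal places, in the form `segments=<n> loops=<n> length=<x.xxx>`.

segments=12 loops=1 length=8.950

cell (0,2): code 0100 → (0.642,3.000)–(1.000,2.546)
cell (0,3): code 1100 → (0.412,4.000)–(0.642,3.000)
cell (0,4): code 1100 → (0.954,5.000)–(0.412,4.000)
cell (0,5): code 1000 → (1.000,5.038)–(0.954,5.000)
cell (1,2): code 0110 → (1.000,2.546)–(2.000,2.131)
cell (1,5): code 1001 → (2.000,5.142)–(1.000,5.038)
cell (2,2): code 0110 → (2.000,2.131)–(3.000,2.763)
cell (2,4): code 1011 → (3.000,4.179)–(2.227,5.000)
cell (2,5): code 0001 → (2.227,5.000)–(2.000,5.142)
cell (3,2): code 0010 → (3.000,2.763)–(3.136,3.000)
cell (3,3): code 0011 → (3.136,3.000)–(3.109,4.000)
cell (3,4): code 0001 → (3.109,4.000)–(3.000,4.179)
total: 12 segments, chained into 1 closed loop(s), length Σ = 8.950471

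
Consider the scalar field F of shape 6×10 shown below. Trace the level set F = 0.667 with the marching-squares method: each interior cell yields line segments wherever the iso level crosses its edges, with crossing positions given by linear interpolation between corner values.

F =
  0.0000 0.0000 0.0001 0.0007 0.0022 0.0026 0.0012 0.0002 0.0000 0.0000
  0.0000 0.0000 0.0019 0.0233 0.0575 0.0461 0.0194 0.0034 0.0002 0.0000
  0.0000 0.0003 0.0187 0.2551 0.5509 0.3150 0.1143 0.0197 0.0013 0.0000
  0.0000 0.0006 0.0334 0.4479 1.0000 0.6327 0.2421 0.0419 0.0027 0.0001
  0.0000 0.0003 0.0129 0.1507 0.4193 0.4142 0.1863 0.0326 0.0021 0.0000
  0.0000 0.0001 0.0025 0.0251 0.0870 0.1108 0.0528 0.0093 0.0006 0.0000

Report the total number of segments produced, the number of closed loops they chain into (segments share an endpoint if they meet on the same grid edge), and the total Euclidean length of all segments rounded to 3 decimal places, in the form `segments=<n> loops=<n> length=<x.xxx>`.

cell (2,3): code 0100 → (2.259,4.000)–(3.000,3.397)
cell (2,4): code 1000 → (3.000,4.907)–(2.259,4.000)
cell (3,3): code 0010 → (3.000,3.397)–(3.573,4.000)
cell (3,4): code 0001 → (3.573,4.000)–(3.000,4.907)
total: 4 segments, chained into 1 closed loop(s), length Σ = 4.032031

segments=4 loops=1 length=4.032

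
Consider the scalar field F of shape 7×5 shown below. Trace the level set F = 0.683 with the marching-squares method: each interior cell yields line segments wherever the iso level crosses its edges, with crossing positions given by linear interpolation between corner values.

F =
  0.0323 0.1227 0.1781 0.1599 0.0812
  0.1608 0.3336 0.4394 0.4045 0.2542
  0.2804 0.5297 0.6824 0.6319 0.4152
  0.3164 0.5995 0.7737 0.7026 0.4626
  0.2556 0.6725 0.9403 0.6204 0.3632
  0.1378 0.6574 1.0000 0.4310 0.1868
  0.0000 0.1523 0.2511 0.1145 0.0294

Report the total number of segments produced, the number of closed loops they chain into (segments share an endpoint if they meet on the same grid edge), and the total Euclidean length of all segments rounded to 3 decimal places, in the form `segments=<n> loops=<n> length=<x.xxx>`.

cell (2,1): code 0100 → (2.007,2.000)–(3.000,1.479)
cell (2,2): code 1100 → (2.723,3.000)–(2.007,2.000)
cell (2,3): code 1000 → (3.000,3.082)–(2.723,3.000)
cell (3,1): code 0110 → (3.000,1.479)–(4.000,1.039)
cell (3,2): code 1011 → (4.000,2.804)–(3.238,3.000)
cell (3,3): code 0001 → (3.238,3.000)–(3.000,3.082)
cell (4,1): code 0110 → (4.000,1.039)–(5.000,1.075)
cell (4,2): code 1001 → (5.000,2.557)–(4.000,2.804)
cell (5,1): code 0010 → (5.000,1.075)–(5.423,2.000)
cell (5,2): code 0001 → (5.423,2.000)–(5.000,2.557)
total: 10 segments, chained into 1 closed loop(s), length Σ = 8.519447

segments=10 loops=1 length=8.519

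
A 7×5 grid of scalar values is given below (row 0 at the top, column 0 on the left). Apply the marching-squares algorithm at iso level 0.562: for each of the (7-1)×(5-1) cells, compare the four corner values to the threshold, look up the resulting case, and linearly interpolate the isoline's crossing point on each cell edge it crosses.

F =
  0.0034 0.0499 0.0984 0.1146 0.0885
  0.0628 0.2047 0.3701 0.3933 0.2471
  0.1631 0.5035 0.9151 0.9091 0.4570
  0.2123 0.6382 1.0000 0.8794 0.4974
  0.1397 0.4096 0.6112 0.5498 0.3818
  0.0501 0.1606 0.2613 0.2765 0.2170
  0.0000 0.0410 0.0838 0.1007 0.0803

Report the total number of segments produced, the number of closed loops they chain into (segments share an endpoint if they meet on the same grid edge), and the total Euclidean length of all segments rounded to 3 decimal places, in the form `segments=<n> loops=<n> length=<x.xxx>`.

cell (1,1): code 0100 → (1.352,2.000)–(2.000,1.142)
cell (1,2): code 1100 → (1.327,3.000)–(1.352,2.000)
cell (1,3): code 1000 → (2.000,3.768)–(1.327,3.000)
cell (2,0): code 0100 → (2.434,1.000)–(3.000,0.821)
cell (2,1): code 1110 → (2.000,1.142)–(2.434,1.000)
cell (2,3): code 1001 → (3.000,3.831)–(2.000,3.768)
cell (3,0): code 0010 → (3.000,0.821)–(3.333,1.000)
cell (3,1): code 0111 → (3.333,1.000)–(4.000,1.756)
cell (3,2): code 1011 → (4.000,2.801)–(3.963,3.000)
cell (3,3): code 0001 → (3.963,3.000)–(3.000,3.831)
cell (4,1): code 0010 → (4.000,1.756)–(4.141,2.000)
cell (4,2): code 0001 → (4.141,2.000)–(4.000,2.801)
total: 12 segments, chained into 1 closed loop(s), length Σ = 9.104001

segments=12 loops=1 length=9.104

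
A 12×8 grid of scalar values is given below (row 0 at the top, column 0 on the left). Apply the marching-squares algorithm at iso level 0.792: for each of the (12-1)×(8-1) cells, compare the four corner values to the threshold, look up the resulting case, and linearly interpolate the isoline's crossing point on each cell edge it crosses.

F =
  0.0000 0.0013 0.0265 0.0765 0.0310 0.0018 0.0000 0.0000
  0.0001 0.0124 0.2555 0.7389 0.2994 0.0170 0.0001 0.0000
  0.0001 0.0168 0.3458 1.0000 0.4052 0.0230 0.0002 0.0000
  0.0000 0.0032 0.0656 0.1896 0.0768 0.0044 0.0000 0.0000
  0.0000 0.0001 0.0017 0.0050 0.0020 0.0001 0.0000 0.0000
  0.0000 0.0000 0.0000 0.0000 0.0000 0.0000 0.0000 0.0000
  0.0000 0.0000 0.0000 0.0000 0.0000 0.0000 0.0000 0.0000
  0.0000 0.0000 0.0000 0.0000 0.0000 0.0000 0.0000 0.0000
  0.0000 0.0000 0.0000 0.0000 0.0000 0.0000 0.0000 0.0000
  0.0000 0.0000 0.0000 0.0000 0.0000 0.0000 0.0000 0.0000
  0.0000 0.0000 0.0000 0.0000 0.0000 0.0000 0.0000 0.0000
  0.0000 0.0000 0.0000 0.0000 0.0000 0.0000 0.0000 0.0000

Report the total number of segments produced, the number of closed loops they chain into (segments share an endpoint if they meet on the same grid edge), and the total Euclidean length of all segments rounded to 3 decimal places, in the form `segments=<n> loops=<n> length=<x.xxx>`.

cell (1,2): code 0100 → (1.203,3.000)–(2.000,2.682)
cell (1,3): code 1000 → (2.000,3.350)–(1.203,3.000)
cell (2,2): code 0010 → (2.000,2.682)–(2.257,3.000)
cell (2,3): code 0001 → (2.257,3.000)–(2.000,3.350)
total: 4 segments, chained into 1 closed loop(s), length Σ = 2.570132

segments=4 loops=1 length=2.570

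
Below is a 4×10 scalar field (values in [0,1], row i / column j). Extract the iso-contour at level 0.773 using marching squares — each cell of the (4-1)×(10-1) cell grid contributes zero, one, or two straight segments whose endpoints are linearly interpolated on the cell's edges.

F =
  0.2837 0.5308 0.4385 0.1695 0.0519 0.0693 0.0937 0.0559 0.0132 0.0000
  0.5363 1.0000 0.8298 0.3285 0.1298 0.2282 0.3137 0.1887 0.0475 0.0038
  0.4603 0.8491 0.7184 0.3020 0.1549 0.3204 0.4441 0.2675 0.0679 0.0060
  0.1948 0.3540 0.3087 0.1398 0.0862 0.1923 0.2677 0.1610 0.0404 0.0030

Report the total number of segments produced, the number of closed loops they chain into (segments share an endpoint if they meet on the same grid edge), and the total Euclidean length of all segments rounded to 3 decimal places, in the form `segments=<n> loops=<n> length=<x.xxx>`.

segments=8 loops=1 length=4.988

cell (0,0): code 0100 → (0.516,1.000)–(1.000,0.510)
cell (0,1): code 1100 → (0.855,2.000)–(0.516,1.000)
cell (0,2): code 1000 → (1.000,2.113)–(0.855,2.000)
cell (1,0): code 0110 → (1.000,0.510)–(2.000,0.804)
cell (1,1): code 1011 → (2.000,1.582)–(1.510,2.000)
cell (1,2): code 0001 → (1.510,2.000)–(1.000,2.113)
cell (2,0): code 0010 → (2.000,0.804)–(2.154,1.000)
cell (2,1): code 0001 → (2.154,1.000)–(2.000,1.582)
total: 8 segments, chained into 1 closed loop(s), length Σ = 4.987845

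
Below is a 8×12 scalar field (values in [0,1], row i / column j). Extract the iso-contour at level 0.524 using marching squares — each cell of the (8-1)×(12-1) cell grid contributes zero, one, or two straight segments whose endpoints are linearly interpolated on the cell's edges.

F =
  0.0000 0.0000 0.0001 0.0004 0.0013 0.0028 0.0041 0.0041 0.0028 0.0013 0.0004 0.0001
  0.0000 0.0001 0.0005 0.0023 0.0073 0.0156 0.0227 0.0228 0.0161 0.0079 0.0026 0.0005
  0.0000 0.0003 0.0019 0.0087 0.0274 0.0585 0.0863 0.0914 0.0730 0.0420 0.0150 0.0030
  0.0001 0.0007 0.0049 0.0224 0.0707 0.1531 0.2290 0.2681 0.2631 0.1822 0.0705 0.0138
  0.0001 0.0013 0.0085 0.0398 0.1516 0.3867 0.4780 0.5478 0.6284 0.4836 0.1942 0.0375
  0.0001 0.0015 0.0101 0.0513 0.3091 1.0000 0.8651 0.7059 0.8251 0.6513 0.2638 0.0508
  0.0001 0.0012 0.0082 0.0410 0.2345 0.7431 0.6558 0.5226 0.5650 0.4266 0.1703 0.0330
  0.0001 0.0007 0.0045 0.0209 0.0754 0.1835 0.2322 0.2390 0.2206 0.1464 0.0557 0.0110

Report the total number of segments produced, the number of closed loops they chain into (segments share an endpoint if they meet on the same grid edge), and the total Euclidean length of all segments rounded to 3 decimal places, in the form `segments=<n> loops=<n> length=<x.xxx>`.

cell (3,6): code 0100 → (3.915,7.000)–(4.000,6.659)
cell (3,7): code 1100 → (3.714,8.000)–(3.915,7.000)
cell (3,8): code 1000 → (4.000,8.721)–(3.714,8.000)
cell (4,4): code 0100 → (4.224,5.000)–(5.000,4.311)
cell (4,5): code 1100 → (4.119,6.000)–(4.224,5.000)
cell (4,6): code 1110 → (4.000,6.659)–(4.119,6.000)
cell (4,8): code 1101 → (4.241,9.000)–(4.000,8.721)
cell (4,9): code 1000 → (5.000,9.329)–(4.241,9.000)
cell (5,4): code 0110 → (5.000,4.311)–(6.000,4.569)
cell (5,6): code 1011 → (6.000,6.989)–(5.992,7.000)
cell (5,7): code 0111 → (5.992,7.000)–(6.000,7.033)
cell (5,8): code 1011 → (6.000,8.296)–(5.567,9.000)
cell (5,9): code 0001 → (5.567,9.000)–(5.000,9.329)
cell (6,4): code 0010 → (6.000,4.569)–(6.392,5.000)
cell (6,5): code 0011 → (6.392,5.000)–(6.311,6.000)
cell (6,6): code 0001 → (6.311,6.000)–(6.000,6.989)
cell (6,7): code 0010 → (6.000,7.033)–(6.119,8.000)
cell (6,8): code 0001 → (6.119,8.000)–(6.000,8.296)
total: 18 segments, chained into 1 closed loop(s), length Σ = 12.532917

segments=18 loops=1 length=12.533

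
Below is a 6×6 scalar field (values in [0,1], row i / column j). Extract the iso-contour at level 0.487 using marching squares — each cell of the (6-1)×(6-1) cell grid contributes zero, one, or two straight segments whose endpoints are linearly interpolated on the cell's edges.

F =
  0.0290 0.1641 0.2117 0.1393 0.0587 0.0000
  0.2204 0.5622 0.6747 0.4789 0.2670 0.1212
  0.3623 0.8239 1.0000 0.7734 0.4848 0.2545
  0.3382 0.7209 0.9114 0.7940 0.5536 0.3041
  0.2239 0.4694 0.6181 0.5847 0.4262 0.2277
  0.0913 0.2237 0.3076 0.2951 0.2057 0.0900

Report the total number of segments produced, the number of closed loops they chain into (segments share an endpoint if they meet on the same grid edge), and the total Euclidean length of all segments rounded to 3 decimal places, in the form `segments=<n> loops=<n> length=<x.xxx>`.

cell (0,0): code 0100 → (0.811,1.000)–(1.000,0.780)
cell (0,1): code 1100 → (0.595,2.000)–(0.811,1.000)
cell (0,2): code 1000 → (1.000,2.959)–(0.595,2.000)
cell (1,0): code 0110 → (1.000,0.780)–(2.000,0.270)
cell (1,2): code 1101 → (1.028,3.000)–(1.000,2.959)
cell (1,3): code 1000 → (2.000,3.992)–(1.028,3.000)
cell (2,0): code 0110 → (2.000,0.270)–(3.000,0.389)
cell (2,3): code 1101 → (2.032,4.000)–(2.000,3.992)
cell (2,4): code 1000 → (3.000,4.267)–(2.032,4.000)
cell (3,0): code 0010 → (3.000,0.389)–(3.930,1.000)
cell (3,1): code 0111 → (3.930,1.000)–(4.000,1.118)
cell (3,3): code 1011 → (4.000,3.616)–(3.523,4.000)
cell (3,4): code 0001 → (3.523,4.000)–(3.000,4.267)
cell (4,1): code 0010 → (4.000,1.118)–(4.422,2.000)
cell (4,2): code 0011 → (4.422,2.000)–(4.337,3.000)
cell (4,3): code 0001 → (4.337,3.000)–(4.000,3.616)
total: 16 segments, chained into 1 closed loop(s), length Σ = 12.093051

segments=16 loops=1 length=12.093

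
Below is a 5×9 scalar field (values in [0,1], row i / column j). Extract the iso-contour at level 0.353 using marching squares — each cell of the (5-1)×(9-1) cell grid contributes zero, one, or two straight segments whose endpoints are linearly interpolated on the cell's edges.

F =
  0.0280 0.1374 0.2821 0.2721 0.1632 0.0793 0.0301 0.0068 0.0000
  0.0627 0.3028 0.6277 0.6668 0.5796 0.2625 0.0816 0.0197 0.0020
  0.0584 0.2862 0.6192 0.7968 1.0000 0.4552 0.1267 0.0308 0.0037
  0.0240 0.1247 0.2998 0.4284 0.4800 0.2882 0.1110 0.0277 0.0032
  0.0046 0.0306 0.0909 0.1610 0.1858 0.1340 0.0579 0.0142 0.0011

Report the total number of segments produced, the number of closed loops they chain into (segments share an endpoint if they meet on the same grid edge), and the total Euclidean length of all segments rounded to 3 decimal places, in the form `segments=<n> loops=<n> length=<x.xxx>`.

segments=14 loops=1 length=11.509

cell (0,1): code 0100 → (0.205,2.000)–(1.000,1.155)
cell (0,2): code 1100 → (0.205,3.000)–(0.205,2.000)
cell (0,3): code 1100 → (0.456,4.000)–(0.205,3.000)
cell (0,4): code 1000 → (1.000,4.715)–(0.456,4.000)
cell (1,1): code 0110 → (1.000,1.155)–(2.000,1.201)
cell (1,4): code 1101 → (1.470,5.000)–(1.000,4.715)
cell (1,5): code 1000 → (2.000,5.311)–(1.470,5.000)
cell (2,1): code 0010 → (2.000,1.201)–(2.833,2.000)
cell (2,2): code 0111 → (2.833,2.000)–(3.000,2.414)
cell (2,4): code 1011 → (3.000,4.662)–(2.612,5.000)
cell (2,5): code 0001 → (2.612,5.000)–(2.000,5.311)
cell (3,2): code 0010 → (3.000,2.414)–(3.282,3.000)
cell (3,3): code 0011 → (3.282,3.000)–(3.432,4.000)
cell (3,4): code 0001 → (3.432,4.000)–(3.000,4.662)
total: 14 segments, chained into 1 closed loop(s), length Σ = 11.509129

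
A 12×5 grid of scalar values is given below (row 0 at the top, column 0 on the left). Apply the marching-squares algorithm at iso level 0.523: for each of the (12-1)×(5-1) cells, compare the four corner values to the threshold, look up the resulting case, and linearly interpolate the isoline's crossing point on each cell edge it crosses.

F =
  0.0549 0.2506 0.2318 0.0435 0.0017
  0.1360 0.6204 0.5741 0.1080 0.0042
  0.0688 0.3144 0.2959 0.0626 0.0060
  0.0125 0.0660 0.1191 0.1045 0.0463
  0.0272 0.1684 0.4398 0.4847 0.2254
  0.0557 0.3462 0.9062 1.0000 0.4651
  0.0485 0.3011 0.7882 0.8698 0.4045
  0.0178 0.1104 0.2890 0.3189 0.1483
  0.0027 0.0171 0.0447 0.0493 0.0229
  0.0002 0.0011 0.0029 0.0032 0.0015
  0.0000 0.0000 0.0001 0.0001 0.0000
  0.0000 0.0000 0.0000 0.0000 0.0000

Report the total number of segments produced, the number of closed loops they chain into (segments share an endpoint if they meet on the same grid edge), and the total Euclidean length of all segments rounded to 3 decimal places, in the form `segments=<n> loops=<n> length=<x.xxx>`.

segments=14 loops=2 length=11.244

cell (0,0): code 0100 → (0.737,1.000)–(1.000,0.799)
cell (0,1): code 1100 → (0.851,2.000)–(0.737,1.000)
cell (0,2): code 1000 → (1.000,2.110)–(0.851,2.000)
cell (1,0): code 0010 → (1.000,0.799)–(1.318,1.000)
cell (1,1): code 0011 → (1.318,1.000)–(1.184,2.000)
cell (1,2): code 0001 → (1.184,2.000)–(1.000,2.110)
cell (4,1): code 0100 → (4.178,2.000)–(5.000,1.316)
cell (4,2): code 1100 → (4.074,3.000)–(4.178,2.000)
cell (4,3): code 1000 → (5.000,3.892)–(4.074,3.000)
cell (5,1): code 0110 → (5.000,1.316)–(6.000,1.456)
cell (5,3): code 1001 → (6.000,3.745)–(5.000,3.892)
cell (6,1): code 0010 → (6.000,1.456)–(6.531,2.000)
cell (6,2): code 0011 → (6.531,2.000)–(6.630,3.000)
cell (6,3): code 0001 → (6.630,3.000)–(6.000,3.745)
total: 14 segments, chained into 2 closed loop(s), length Σ = 11.243986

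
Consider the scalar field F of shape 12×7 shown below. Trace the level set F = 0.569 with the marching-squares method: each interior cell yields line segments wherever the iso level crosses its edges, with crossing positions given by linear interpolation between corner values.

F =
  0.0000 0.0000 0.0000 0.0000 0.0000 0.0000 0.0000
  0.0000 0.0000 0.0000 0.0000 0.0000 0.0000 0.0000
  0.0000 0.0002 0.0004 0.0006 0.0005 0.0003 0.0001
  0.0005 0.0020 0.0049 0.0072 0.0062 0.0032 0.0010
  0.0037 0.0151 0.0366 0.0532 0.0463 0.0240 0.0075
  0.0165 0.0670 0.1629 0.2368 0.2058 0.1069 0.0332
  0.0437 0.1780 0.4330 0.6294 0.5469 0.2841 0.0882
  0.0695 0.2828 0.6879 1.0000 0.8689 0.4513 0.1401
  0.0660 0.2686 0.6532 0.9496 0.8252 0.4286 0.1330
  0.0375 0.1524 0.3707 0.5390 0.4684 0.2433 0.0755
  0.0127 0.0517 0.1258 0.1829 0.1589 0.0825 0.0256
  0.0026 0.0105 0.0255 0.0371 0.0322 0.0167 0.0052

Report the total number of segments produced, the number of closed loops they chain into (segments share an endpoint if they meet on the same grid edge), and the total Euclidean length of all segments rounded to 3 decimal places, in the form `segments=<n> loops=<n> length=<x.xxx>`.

cell (5,2): code 0100 → (5.846,3.000)–(6.000,2.692)
cell (5,3): code 1000 → (6.000,3.732)–(5.846,3.000)
cell (6,1): code 0100 → (6.534,2.000)–(7.000,1.706)
cell (6,2): code 1110 → (6.000,2.692)–(6.534,2.000)
cell (6,3): code 1101 → (6.069,4.000)–(6.000,3.732)
cell (6,4): code 1000 → (7.000,4.718)–(6.069,4.000)
cell (7,1): code 0110 → (7.000,1.706)–(8.000,1.781)
cell (7,4): code 1001 → (8.000,4.646)–(7.000,4.718)
cell (8,1): code 0010 → (8.000,1.781)–(8.298,2.000)
cell (8,2): code 0011 → (8.298,2.000)–(8.927,3.000)
cell (8,3): code 0011 → (8.927,3.000)–(8.718,4.000)
cell (8,4): code 0001 → (8.718,4.000)–(8.000,4.646)
total: 12 segments, chained into 1 closed loop(s), length Σ = 9.513845

segments=12 loops=1 length=9.514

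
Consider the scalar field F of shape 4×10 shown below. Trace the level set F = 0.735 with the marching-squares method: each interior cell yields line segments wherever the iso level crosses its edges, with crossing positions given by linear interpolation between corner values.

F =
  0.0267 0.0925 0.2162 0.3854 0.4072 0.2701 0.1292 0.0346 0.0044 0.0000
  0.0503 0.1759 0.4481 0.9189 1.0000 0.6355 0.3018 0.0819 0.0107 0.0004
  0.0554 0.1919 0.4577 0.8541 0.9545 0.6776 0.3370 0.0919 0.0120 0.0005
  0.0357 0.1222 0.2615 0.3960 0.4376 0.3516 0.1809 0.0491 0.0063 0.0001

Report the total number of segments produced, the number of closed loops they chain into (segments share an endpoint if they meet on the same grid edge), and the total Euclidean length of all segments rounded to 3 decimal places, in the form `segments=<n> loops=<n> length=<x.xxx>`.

segments=8 loops=1 length=6.696

cell (0,2): code 0100 → (0.655,3.000)–(1.000,2.609)
cell (0,3): code 1100 → (0.553,4.000)–(0.655,3.000)
cell (0,4): code 1000 → (1.000,4.727)–(0.553,4.000)
cell (1,2): code 0110 → (1.000,2.609)–(2.000,2.700)
cell (1,4): code 1001 → (2.000,4.793)–(1.000,4.727)
cell (2,2): code 0010 → (2.000,2.700)–(2.260,3.000)
cell (2,3): code 0011 → (2.260,3.000)–(2.425,4.000)
cell (2,4): code 0001 → (2.425,4.000)–(2.000,4.793)
total: 8 segments, chained into 1 closed loop(s), length Σ = 6.695925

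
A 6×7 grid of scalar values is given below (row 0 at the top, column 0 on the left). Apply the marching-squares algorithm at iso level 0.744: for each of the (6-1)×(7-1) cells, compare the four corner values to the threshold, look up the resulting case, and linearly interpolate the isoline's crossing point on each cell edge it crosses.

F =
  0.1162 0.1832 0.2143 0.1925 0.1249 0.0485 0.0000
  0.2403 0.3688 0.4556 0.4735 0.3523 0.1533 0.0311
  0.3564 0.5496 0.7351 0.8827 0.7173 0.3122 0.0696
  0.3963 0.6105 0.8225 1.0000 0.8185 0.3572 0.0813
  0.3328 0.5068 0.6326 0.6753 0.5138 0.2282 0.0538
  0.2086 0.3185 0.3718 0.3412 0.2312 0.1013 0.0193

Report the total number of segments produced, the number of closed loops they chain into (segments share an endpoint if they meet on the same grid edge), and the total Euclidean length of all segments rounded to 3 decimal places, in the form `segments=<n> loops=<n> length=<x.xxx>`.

segments=10 loops=1 length=7.111

cell (1,2): code 0100 → (1.661,3.000)–(2.000,2.060)
cell (1,3): code 1000 → (2.000,3.839)–(1.661,3.000)
cell (2,1): code 0100 → (2.102,2.000)–(3.000,1.630)
cell (2,2): code 1110 → (2.000,2.060)–(2.102,2.000)
cell (2,3): code 1101 → (2.264,4.000)–(2.000,3.839)
cell (2,4): code 1000 → (3.000,4.162)–(2.264,4.000)
cell (3,1): code 0010 → (3.000,1.630)–(3.413,2.000)
cell (3,2): code 0011 → (3.413,2.000)–(3.788,3.000)
cell (3,3): code 0011 → (3.788,3.000)–(3.245,4.000)
cell (3,4): code 0001 → (3.245,4.000)–(3.000,4.162)
total: 10 segments, chained into 1 closed loop(s), length Σ = 7.110632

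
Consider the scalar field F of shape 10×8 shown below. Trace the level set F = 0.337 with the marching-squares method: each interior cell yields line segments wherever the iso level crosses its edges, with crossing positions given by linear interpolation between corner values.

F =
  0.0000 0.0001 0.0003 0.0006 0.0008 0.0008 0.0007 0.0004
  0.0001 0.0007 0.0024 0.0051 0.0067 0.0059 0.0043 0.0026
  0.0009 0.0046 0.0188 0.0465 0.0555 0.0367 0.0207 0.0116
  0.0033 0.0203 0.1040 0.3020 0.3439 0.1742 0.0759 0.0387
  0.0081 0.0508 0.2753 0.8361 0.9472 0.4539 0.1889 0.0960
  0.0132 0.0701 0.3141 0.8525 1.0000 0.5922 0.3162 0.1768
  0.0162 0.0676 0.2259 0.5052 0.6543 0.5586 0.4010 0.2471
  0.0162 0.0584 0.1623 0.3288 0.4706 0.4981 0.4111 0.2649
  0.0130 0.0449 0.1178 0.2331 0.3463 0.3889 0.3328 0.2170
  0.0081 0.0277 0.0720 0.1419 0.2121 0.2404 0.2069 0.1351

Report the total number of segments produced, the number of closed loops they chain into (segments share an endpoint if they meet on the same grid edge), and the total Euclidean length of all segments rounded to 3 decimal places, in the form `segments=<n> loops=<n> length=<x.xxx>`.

cell (2,3): code 0100 → (2.976,4.000)–(3.000,3.835)
cell (2,4): code 1000 → (3.000,4.041)–(2.976,4.000)
cell (3,2): code 0100 → (3.066,3.000)–(4.000,2.110)
cell (3,3): code 1110 → (3.000,3.835)–(3.066,3.000)
cell (3,4): code 1101 → (3.582,5.000)–(3.000,4.041)
cell (3,5): code 1000 → (4.000,5.441)–(3.582,5.000)
cell (4,2): code 0110 → (4.000,2.110)–(5.000,2.043)
cell (4,5): code 1001 → (5.000,5.925)–(4.000,5.441)
cell (5,2): code 0110 → (5.000,2.043)–(6.000,2.398)
cell (5,5): code 1101 → (5.245,6.000)–(5.000,5.925)
cell (5,6): code 1000 → (6.000,6.416)–(5.245,6.000)
cell (6,2): code 0010 → (6.000,2.398)–(6.954,3.000)
cell (6,3): code 0111 → (6.954,3.000)–(7.000,3.058)
cell (6,6): code 1001 → (7.000,6.507)–(6.000,6.416)
cell (7,3): code 0110 → (7.000,3.058)–(8.000,3.918)
cell (7,5): code 1011 → (8.000,5.925)–(7.946,6.000)
cell (7,6): code 0001 → (7.946,6.000)–(7.000,6.507)
cell (8,3): code 0010 → (8.000,3.918)–(8.069,4.000)
cell (8,4): code 0011 → (8.069,4.000)–(8.349,5.000)
cell (8,5): code 0001 → (8.349,5.000)–(8.000,5.925)
total: 20 segments, chained into 1 closed loop(s), length Σ = 15.189902

segments=20 loops=1 length=15.190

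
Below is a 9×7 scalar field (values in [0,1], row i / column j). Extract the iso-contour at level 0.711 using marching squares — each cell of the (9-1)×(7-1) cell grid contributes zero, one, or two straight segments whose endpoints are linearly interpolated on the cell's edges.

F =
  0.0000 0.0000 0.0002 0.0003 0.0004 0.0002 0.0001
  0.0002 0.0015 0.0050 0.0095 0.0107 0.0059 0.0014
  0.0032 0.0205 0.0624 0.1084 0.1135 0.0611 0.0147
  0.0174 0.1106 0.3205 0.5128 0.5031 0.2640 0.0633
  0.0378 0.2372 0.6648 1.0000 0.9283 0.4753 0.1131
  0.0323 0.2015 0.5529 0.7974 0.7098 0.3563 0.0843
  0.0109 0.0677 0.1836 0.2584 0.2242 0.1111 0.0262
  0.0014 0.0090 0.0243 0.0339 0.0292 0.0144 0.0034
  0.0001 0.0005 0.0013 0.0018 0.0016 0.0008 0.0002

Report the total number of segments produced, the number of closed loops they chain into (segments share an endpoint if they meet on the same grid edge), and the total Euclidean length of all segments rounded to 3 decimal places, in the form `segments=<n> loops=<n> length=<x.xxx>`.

cell (3,2): code 0100 → (3.407,3.000)–(4.000,2.138)
cell (3,3): code 1100 → (3.489,4.000)–(3.407,3.000)
cell (3,4): code 1000 → (4.000,4.480)–(3.489,4.000)
cell (4,2): code 0110 → (4.000,2.138)–(5.000,2.647)
cell (4,3): code 1011 → (5.000,3.986)–(4.995,4.000)
cell (4,4): code 0001 → (4.995,4.000)–(4.000,4.480)
cell (5,2): code 0010 → (5.000,2.647)–(5.160,3.000)
cell (5,3): code 0001 → (5.160,3.000)–(5.000,3.986)
total: 8 segments, chained into 1 closed loop(s), length Σ = 6.378982

segments=8 loops=1 length=6.379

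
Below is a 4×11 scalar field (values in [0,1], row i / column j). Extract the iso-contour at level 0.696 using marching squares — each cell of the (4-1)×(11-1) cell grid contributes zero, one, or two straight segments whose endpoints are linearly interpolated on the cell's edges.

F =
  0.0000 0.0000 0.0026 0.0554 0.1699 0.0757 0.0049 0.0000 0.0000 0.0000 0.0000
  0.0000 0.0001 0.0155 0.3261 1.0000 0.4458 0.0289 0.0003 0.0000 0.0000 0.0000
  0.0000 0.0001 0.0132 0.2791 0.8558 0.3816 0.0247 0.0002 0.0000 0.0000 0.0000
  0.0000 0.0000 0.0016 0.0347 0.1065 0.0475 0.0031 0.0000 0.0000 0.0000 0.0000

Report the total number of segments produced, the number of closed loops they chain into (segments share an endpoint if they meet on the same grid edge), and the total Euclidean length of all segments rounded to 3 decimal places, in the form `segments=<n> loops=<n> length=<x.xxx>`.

segments=6 loops=1 length=4.026

cell (0,3): code 0100 → (0.634,4.000)–(1.000,3.549)
cell (0,4): code 1000 → (1.000,4.549)–(0.634,4.000)
cell (1,3): code 0110 → (1.000,3.549)–(2.000,3.723)
cell (1,4): code 1001 → (2.000,4.337)–(1.000,4.549)
cell (2,3): code 0010 → (2.000,3.723)–(2.213,4.000)
cell (2,4): code 0001 → (2.213,4.000)–(2.000,4.337)
total: 6 segments, chained into 1 closed loop(s), length Σ = 4.026223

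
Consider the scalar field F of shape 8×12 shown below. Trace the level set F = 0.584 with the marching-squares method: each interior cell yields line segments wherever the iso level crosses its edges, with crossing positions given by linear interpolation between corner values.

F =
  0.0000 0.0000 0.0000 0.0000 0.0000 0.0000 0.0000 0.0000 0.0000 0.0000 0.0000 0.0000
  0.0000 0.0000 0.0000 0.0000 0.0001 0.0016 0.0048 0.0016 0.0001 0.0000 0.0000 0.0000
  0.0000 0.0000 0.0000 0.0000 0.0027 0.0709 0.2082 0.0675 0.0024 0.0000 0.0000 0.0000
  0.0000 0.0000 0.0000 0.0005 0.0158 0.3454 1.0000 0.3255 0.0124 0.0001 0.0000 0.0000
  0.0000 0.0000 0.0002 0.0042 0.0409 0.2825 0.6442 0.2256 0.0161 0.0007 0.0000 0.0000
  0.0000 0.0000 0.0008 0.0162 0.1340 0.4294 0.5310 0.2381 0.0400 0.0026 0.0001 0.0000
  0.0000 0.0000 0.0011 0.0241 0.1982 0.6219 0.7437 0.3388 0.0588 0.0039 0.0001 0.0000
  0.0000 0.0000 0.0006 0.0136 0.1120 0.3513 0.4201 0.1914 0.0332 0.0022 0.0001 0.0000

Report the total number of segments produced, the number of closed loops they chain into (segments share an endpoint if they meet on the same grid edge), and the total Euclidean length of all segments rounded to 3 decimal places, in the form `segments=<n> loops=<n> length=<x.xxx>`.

cell (2,5): code 0100 → (2.475,6.000)–(3.000,5.364)
cell (2,6): code 1000 → (3.000,6.617)–(2.475,6.000)
cell (3,5): code 0110 → (3.000,5.364)–(4.000,5.834)
cell (3,6): code 1001 → (4.000,6.144)–(3.000,6.617)
cell (4,5): code 0010 → (4.000,5.834)–(4.532,6.000)
cell (4,6): code 0001 → (4.532,6.000)–(4.000,6.144)
cell (5,4): code 0100 → (5.803,5.000)–(6.000,4.911)
cell (5,5): code 1100 → (5.249,6.000)–(5.803,5.000)
cell (5,6): code 1000 → (6.000,6.394)–(5.249,6.000)
cell (6,4): code 0010 → (6.000,4.911)–(6.140,5.000)
cell (6,5): code 0011 → (6.140,5.000)–(6.494,6.000)
cell (6,6): code 0001 → (6.494,6.000)–(6.000,6.394)
total: 12 segments, chained into 2 closed loop(s), length Σ = 9.019749

segments=12 loops=2 length=9.020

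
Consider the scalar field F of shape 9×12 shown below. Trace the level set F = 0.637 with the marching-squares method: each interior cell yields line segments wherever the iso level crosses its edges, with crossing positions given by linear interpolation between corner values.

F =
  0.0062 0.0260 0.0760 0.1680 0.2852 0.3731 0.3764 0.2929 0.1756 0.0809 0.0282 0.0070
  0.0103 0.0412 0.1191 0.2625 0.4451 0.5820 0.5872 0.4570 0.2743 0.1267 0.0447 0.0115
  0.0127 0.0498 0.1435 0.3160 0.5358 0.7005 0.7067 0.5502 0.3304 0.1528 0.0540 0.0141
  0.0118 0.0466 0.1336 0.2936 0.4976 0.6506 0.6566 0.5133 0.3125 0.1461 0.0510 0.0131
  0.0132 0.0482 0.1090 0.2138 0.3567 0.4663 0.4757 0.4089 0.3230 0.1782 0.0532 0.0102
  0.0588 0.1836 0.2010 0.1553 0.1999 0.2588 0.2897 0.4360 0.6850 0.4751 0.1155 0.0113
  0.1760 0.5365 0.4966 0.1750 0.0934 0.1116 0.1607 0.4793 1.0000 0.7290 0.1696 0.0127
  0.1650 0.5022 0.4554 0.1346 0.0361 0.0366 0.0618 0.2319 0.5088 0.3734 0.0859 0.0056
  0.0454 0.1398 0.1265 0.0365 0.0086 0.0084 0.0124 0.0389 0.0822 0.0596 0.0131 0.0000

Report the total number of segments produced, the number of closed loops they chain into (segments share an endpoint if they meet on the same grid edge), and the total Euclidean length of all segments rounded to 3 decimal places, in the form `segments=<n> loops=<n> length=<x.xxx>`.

cell (1,4): code 0100 → (1.464,5.000)–(2.000,4.614)
cell (1,5): code 1100 → (1.417,6.000)–(1.464,5.000)
cell (1,6): code 1000 → (2.000,6.445)–(1.417,6.000)
cell (2,4): code 0110 → (2.000,4.614)–(3.000,4.911)
cell (2,6): code 1001 → (3.000,6.137)–(2.000,6.445)
cell (3,4): code 0010 → (3.000,4.911)–(3.074,5.000)
cell (3,5): code 0011 → (3.074,5.000)–(3.108,6.000)
cell (3,6): code 0001 → (3.108,6.000)–(3.000,6.137)
cell (4,7): code 0100 → (4.867,8.000)–(5.000,7.807)
cell (4,8): code 1000 → (5.000,8.229)–(4.867,8.000)
cell (5,7): code 0110 → (5.000,7.807)–(6.000,7.303)
cell (5,8): code 1101 → (5.638,9.000)–(5.000,8.229)
cell (5,9): code 1000 → (6.000,9.164)–(5.638,9.000)
cell (6,7): code 0010 → (6.000,7.303)–(6.739,8.000)
cell (6,8): code 0011 → (6.739,8.000)–(6.259,9.000)
cell (6,9): code 0001 → (6.259,9.000)–(6.000,9.164)
total: 16 segments, chained into 2 closed loop(s), length Σ = 11.224217

segments=16 loops=2 length=11.224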